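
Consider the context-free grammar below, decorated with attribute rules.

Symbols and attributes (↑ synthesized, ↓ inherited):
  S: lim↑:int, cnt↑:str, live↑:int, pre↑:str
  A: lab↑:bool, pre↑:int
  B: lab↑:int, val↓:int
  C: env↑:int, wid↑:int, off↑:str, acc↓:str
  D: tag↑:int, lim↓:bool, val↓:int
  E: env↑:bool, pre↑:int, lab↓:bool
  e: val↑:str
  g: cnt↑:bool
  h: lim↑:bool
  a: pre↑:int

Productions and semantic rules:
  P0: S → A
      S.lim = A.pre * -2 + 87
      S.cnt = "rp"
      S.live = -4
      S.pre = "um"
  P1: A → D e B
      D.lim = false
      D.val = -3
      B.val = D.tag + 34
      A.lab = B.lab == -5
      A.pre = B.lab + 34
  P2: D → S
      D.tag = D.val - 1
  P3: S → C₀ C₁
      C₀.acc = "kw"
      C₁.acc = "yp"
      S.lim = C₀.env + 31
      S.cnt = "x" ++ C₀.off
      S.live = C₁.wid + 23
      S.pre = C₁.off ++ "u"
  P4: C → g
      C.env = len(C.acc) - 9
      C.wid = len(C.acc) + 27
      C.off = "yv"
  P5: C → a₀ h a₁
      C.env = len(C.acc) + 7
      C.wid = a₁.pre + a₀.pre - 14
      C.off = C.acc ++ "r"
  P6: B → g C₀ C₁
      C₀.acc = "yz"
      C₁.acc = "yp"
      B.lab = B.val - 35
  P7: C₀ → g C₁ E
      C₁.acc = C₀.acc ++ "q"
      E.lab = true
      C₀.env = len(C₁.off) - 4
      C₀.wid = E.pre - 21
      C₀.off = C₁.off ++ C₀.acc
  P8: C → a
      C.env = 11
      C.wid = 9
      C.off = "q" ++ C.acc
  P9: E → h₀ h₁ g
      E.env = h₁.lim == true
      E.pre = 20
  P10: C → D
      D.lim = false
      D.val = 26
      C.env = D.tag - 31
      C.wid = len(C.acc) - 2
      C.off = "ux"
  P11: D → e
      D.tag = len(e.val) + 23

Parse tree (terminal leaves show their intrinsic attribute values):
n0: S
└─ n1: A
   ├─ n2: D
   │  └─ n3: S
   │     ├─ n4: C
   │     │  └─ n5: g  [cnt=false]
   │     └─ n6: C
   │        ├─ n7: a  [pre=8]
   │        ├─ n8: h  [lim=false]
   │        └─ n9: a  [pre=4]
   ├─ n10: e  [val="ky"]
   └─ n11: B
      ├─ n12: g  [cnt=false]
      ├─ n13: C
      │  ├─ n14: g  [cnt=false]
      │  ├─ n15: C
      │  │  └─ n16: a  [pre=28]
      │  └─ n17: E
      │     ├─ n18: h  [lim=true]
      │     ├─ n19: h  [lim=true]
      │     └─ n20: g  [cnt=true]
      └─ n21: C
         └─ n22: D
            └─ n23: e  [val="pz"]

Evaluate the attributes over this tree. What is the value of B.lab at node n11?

1. n2.lim = false  [false]
2. n2.val = -3  [-3]
3. n4.acc = "kw"  ["kw"]
4. n5.cnt = false  [terminal]
5. n4.env = -7  [len(C.acc) - 9]
6. n4.wid = 29  [len(C.acc) + 27]
7. n4.off = "yv"  ["yv"]
8. n6.acc = "yp"  ["yp"]
9. n7.pre = 8  [terminal]
10. n8.lim = false  [terminal]
11. n9.pre = 4  [terminal]
12. n6.env = 9  [len(C.acc) + 7]
13. n6.wid = -2  [a₁.pre + a₀.pre - 14]
14. n6.off = "ypr"  [C.acc ++ "r"]
15. n3.lim = 24  [C₀.env + 31]
16. n3.cnt = "xyv"  ["x" ++ C₀.off]
17. n3.live = 21  [C₁.wid + 23]
18. n3.pre = "ypru"  [C₁.off ++ "u"]
19. n2.tag = -4  [D.val - 1]
20. n10.val = "ky"  [terminal]
21. n11.val = 30  [D.tag + 34]
22. n12.cnt = false  [terminal]
23. n13.acc = "yz"  ["yz"]
24. n14.cnt = false  [terminal]
25. n15.acc = "yzq"  [C₀.acc ++ "q"]
26. n16.pre = 28  [terminal]
27. n15.env = 11  [11]
28. n15.wid = 9  [9]
29. n15.off = "qyzq"  ["q" ++ C.acc]
30. n17.lab = true  [true]
31. n18.lim = true  [terminal]
32. n19.lim = true  [terminal]
33. n20.cnt = true  [terminal]
34. n17.env = true  [h₁.lim == true]
35. n17.pre = 20  [20]
36. n13.env = 0  [len(C₁.off) - 4]
37. n13.wid = -1  [E.pre - 21]
38. n13.off = "qyzqyz"  [C₁.off ++ C₀.acc]
39. n21.acc = "yp"  ["yp"]
40. n22.lim = false  [false]
41. n22.val = 26  [26]
42. n23.val = "pz"  [terminal]
43. n22.tag = 25  [len(e.val) + 23]
44. n21.env = -6  [D.tag - 31]
45. n21.wid = 0  [len(C.acc) - 2]
46. n21.off = "ux"  ["ux"]
47. n11.lab = -5  [B.val - 35]
48. n1.lab = true  [B.lab == -5]
49. n1.pre = 29  [B.lab + 34]
50. n0.lim = 29  [A.pre * -2 + 87]
51. n0.cnt = "rp"  ["rp"]
52. n0.live = -4  [-4]
53. n0.pre = "um"  ["um"]

-5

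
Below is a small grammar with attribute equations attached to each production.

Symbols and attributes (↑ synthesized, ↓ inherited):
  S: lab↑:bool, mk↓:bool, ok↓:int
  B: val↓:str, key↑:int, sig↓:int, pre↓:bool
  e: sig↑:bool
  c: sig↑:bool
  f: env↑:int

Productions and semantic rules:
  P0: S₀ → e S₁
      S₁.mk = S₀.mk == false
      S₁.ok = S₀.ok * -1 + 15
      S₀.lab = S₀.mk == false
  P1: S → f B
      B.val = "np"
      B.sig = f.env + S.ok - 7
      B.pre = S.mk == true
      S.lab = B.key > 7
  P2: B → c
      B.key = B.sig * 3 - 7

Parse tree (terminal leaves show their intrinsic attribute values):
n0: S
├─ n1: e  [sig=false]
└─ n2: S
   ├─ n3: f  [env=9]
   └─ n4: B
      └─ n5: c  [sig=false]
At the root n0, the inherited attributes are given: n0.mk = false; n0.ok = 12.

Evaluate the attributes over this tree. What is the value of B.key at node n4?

1. n0.mk = false  [given at root]
2. n0.ok = 12  [given at root]
3. n1.sig = false  [terminal]
4. n2.mk = true  [S₀.mk == false]
5. n2.ok = 3  [S₀.ok * -1 + 15]
6. n3.env = 9  [terminal]
7. n4.val = "np"  ["np"]
8. n4.sig = 5  [f.env + S.ok - 7]
9. n4.pre = true  [S.mk == true]
10. n5.sig = false  [terminal]
11. n4.key = 8  [B.sig * 3 - 7]
12. n2.lab = true  [B.key > 7]
13. n0.lab = true  [S₀.mk == false]

8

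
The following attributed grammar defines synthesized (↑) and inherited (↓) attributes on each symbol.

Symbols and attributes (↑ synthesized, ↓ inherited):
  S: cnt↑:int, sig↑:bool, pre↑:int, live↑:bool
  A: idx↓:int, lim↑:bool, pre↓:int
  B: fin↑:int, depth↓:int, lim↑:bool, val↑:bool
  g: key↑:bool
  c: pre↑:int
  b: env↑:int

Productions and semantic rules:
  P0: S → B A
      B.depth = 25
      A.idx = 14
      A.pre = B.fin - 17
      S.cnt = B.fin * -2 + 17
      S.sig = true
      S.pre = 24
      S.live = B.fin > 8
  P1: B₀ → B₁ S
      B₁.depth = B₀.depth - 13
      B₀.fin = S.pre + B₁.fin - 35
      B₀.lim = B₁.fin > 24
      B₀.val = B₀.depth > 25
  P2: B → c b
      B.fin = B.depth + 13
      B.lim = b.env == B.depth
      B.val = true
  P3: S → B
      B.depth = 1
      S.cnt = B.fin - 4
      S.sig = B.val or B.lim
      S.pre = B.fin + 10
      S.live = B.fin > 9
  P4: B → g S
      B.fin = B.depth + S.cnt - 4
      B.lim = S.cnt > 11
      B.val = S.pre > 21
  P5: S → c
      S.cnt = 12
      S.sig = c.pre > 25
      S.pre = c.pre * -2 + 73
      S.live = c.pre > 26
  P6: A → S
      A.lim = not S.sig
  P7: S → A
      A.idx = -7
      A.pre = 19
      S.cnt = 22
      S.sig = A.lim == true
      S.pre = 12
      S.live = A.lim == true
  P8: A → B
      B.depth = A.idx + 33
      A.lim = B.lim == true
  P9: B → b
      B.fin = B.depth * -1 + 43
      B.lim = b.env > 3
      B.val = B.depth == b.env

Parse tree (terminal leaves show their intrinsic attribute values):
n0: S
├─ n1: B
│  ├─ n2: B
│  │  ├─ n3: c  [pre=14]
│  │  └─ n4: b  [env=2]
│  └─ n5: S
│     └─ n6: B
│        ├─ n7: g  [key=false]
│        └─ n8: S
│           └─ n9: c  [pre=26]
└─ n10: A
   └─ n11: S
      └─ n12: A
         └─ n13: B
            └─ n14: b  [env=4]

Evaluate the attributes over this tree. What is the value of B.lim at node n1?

1. n1.depth = 25  [25]
2. n2.depth = 12  [B₀.depth - 13]
3. n3.pre = 14  [terminal]
4. n4.env = 2  [terminal]
5. n2.fin = 25  [B.depth + 13]
6. n2.lim = false  [b.env == B.depth]
7. n2.val = true  [true]
8. n6.depth = 1  [1]
9. n7.key = false  [terminal]
10. n9.pre = 26  [terminal]
11. n8.cnt = 12  [12]
12. n8.sig = true  [c.pre > 25]
13. n8.pre = 21  [c.pre * -2 + 73]
14. n8.live = false  [c.pre > 26]
15. n6.fin = 9  [B.depth + S.cnt - 4]
16. n6.lim = true  [S.cnt > 11]
17. n6.val = false  [S.pre > 21]
18. n5.cnt = 5  [B.fin - 4]
19. n5.sig = true  [B.val or B.lim]
20. n5.pre = 19  [B.fin + 10]
21. n5.live = false  [B.fin > 9]
22. n1.fin = 9  [S.pre + B₁.fin - 35]
23. n1.lim = true  [B₁.fin > 24]
24. n1.val = false  [B₀.depth > 25]
25. n10.idx = 14  [14]
26. n10.pre = -8  [B.fin - 17]
27. n12.idx = -7  [-7]
28. n12.pre = 19  [19]
29. n13.depth = 26  [A.idx + 33]
30. n14.env = 4  [terminal]
31. n13.fin = 17  [B.depth * -1 + 43]
32. n13.lim = true  [b.env > 3]
33. n13.val = false  [B.depth == b.env]
34. n12.lim = true  [B.lim == true]
35. n11.cnt = 22  [22]
36. n11.sig = true  [A.lim == true]
37. n11.pre = 12  [12]
38. n11.live = true  [A.lim == true]
39. n10.lim = false  [not S.sig]
40. n0.cnt = -1  [B.fin * -2 + 17]
41. n0.sig = true  [true]
42. n0.pre = 24  [24]
43. n0.live = true  [B.fin > 8]

true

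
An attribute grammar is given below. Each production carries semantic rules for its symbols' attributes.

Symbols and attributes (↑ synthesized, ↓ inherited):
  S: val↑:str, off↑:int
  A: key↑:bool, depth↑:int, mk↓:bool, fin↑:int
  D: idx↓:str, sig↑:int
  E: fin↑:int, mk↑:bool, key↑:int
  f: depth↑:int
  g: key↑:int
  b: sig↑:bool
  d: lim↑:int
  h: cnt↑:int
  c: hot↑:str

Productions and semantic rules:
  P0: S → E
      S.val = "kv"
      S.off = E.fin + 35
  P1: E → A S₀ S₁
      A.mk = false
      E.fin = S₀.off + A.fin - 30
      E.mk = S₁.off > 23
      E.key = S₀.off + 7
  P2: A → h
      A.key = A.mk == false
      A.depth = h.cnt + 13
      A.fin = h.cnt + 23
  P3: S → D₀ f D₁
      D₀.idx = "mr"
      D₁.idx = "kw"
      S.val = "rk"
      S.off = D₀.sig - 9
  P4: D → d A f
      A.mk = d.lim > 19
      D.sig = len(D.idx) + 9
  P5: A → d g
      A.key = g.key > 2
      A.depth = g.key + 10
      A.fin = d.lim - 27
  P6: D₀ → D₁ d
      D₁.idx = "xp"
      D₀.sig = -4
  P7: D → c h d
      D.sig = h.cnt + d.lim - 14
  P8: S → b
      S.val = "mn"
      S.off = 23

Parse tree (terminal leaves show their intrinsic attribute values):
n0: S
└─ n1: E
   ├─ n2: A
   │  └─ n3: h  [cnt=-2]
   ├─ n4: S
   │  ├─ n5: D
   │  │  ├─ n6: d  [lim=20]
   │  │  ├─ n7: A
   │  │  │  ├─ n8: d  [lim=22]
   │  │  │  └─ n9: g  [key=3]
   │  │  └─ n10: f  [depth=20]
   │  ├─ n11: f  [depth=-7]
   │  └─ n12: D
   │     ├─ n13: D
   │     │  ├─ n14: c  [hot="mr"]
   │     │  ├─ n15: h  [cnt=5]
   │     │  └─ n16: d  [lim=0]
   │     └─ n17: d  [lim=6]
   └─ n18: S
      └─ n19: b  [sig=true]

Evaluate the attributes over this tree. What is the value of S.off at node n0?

28

1. n2.mk = false  [false]
2. n3.cnt = -2  [terminal]
3. n2.key = true  [A.mk == false]
4. n2.depth = 11  [h.cnt + 13]
5. n2.fin = 21  [h.cnt + 23]
6. n5.idx = "mr"  ["mr"]
7. n6.lim = 20  [terminal]
8. n7.mk = true  [d.lim > 19]
9. n8.lim = 22  [terminal]
10. n9.key = 3  [terminal]
11. n7.key = true  [g.key > 2]
12. n7.depth = 13  [g.key + 10]
13. n7.fin = -5  [d.lim - 27]
14. n10.depth = 20  [terminal]
15. n5.sig = 11  [len(D.idx) + 9]
16. n11.depth = -7  [terminal]
17. n12.idx = "kw"  ["kw"]
18. n13.idx = "xp"  ["xp"]
19. n14.hot = "mr"  [terminal]
20. n15.cnt = 5  [terminal]
21. n16.lim = 0  [terminal]
22. n13.sig = -9  [h.cnt + d.lim - 14]
23. n17.lim = 6  [terminal]
24. n12.sig = -4  [-4]
25. n4.val = "rk"  ["rk"]
26. n4.off = 2  [D₀.sig - 9]
27. n19.sig = true  [terminal]
28. n18.val = "mn"  ["mn"]
29. n18.off = 23  [23]
30. n1.fin = -7  [S₀.off + A.fin - 30]
31. n1.mk = false  [S₁.off > 23]
32. n1.key = 9  [S₀.off + 7]
33. n0.val = "kv"  ["kv"]
34. n0.off = 28  [E.fin + 35]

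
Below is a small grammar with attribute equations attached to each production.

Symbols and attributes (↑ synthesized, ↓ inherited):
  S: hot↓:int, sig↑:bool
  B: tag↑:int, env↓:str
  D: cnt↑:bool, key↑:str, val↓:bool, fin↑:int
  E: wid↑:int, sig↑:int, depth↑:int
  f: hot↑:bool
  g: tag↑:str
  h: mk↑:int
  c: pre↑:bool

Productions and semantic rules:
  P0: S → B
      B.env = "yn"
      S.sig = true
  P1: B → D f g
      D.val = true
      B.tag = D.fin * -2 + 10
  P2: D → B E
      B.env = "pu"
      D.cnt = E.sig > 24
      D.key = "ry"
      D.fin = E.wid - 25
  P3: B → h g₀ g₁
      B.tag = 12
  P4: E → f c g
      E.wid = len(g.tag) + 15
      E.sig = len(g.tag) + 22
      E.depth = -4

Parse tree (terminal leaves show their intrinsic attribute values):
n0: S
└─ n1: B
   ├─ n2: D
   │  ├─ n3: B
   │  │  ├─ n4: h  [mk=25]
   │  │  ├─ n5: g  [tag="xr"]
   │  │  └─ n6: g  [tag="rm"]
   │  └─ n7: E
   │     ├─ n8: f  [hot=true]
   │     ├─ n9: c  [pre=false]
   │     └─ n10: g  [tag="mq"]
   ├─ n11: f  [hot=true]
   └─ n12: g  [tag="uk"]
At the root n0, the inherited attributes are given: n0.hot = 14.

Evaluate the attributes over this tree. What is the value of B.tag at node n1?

1. n0.hot = 14  [given at root]
2. n1.env = "yn"  ["yn"]
3. n2.val = true  [true]
4. n3.env = "pu"  ["pu"]
5. n4.mk = 25  [terminal]
6. n5.tag = "xr"  [terminal]
7. n6.tag = "rm"  [terminal]
8. n3.tag = 12  [12]
9. n8.hot = true  [terminal]
10. n9.pre = false  [terminal]
11. n10.tag = "mq"  [terminal]
12. n7.wid = 17  [len(g.tag) + 15]
13. n7.sig = 24  [len(g.tag) + 22]
14. n7.depth = -4  [-4]
15. n2.cnt = false  [E.sig > 24]
16. n2.key = "ry"  ["ry"]
17. n2.fin = -8  [E.wid - 25]
18. n11.hot = true  [terminal]
19. n12.tag = "uk"  [terminal]
20. n1.tag = 26  [D.fin * -2 + 10]
21. n0.sig = true  [true]

26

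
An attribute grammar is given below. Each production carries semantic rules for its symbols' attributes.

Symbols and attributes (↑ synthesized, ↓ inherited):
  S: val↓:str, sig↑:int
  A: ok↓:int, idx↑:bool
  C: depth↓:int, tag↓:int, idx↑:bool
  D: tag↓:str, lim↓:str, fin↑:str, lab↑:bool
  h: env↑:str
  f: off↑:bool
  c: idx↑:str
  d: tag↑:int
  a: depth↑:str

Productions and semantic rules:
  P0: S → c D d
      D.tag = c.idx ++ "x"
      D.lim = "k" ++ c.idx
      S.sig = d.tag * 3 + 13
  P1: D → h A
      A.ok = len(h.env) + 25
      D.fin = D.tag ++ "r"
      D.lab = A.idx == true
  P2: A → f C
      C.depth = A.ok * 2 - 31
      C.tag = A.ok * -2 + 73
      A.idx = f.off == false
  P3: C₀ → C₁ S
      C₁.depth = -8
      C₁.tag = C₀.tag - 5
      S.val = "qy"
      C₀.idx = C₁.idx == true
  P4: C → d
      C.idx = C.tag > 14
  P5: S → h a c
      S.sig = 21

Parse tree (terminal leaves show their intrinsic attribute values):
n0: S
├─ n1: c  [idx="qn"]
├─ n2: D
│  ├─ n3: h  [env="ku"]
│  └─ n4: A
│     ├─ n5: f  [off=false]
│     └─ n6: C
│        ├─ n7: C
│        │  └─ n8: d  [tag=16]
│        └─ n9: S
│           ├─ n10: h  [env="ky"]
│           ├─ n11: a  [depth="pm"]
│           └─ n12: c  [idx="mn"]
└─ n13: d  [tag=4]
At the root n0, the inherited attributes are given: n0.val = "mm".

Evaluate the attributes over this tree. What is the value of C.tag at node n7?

14

1. n0.val = "mm"  [given at root]
2. n1.idx = "qn"  [terminal]
3. n2.tag = "qnx"  [c.idx ++ "x"]
4. n2.lim = "kqn"  ["k" ++ c.idx]
5. n3.env = "ku"  [terminal]
6. n4.ok = 27  [len(h.env) + 25]
7. n5.off = false  [terminal]
8. n6.depth = 23  [A.ok * 2 - 31]
9. n6.tag = 19  [A.ok * -2 + 73]
10. n7.depth = -8  [-8]
11. n7.tag = 14  [C₀.tag - 5]
12. n8.tag = 16  [terminal]
13. n7.idx = false  [C.tag > 14]
14. n9.val = "qy"  ["qy"]
15. n10.env = "ky"  [terminal]
16. n11.depth = "pm"  [terminal]
17. n12.idx = "mn"  [terminal]
18. n9.sig = 21  [21]
19. n6.idx = false  [C₁.idx == true]
20. n4.idx = true  [f.off == false]
21. n2.fin = "qnxr"  [D.tag ++ "r"]
22. n2.lab = true  [A.idx == true]
23. n13.tag = 4  [terminal]
24. n0.sig = 25  [d.tag * 3 + 13]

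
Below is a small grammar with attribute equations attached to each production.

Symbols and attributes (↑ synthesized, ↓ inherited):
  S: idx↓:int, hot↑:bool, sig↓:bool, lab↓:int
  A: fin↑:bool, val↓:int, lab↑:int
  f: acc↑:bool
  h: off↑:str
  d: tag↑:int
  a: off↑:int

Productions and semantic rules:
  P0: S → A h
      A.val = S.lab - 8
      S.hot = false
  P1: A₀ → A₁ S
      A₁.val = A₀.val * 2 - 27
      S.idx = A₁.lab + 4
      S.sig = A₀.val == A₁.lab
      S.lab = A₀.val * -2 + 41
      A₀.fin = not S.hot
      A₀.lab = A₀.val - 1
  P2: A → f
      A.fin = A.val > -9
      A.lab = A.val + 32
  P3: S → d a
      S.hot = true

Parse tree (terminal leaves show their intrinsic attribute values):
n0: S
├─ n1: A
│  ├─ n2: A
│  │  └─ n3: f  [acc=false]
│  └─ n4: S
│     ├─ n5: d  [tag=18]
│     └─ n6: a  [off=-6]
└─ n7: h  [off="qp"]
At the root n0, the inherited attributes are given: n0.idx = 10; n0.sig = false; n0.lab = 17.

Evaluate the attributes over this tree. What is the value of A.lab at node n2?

23

1. n0.idx = 10  [given at root]
2. n0.sig = false  [given at root]
3. n0.lab = 17  [given at root]
4. n1.val = 9  [S.lab - 8]
5. n2.val = -9  [A₀.val * 2 - 27]
6. n3.acc = false  [terminal]
7. n2.fin = false  [A.val > -9]
8. n2.lab = 23  [A.val + 32]
9. n4.idx = 27  [A₁.lab + 4]
10. n4.sig = false  [A₀.val == A₁.lab]
11. n4.lab = 23  [A₀.val * -2 + 41]
12. n5.tag = 18  [terminal]
13. n6.off = -6  [terminal]
14. n4.hot = true  [true]
15. n1.fin = false  [not S.hot]
16. n1.lab = 8  [A₀.val - 1]
17. n7.off = "qp"  [terminal]
18. n0.hot = false  [false]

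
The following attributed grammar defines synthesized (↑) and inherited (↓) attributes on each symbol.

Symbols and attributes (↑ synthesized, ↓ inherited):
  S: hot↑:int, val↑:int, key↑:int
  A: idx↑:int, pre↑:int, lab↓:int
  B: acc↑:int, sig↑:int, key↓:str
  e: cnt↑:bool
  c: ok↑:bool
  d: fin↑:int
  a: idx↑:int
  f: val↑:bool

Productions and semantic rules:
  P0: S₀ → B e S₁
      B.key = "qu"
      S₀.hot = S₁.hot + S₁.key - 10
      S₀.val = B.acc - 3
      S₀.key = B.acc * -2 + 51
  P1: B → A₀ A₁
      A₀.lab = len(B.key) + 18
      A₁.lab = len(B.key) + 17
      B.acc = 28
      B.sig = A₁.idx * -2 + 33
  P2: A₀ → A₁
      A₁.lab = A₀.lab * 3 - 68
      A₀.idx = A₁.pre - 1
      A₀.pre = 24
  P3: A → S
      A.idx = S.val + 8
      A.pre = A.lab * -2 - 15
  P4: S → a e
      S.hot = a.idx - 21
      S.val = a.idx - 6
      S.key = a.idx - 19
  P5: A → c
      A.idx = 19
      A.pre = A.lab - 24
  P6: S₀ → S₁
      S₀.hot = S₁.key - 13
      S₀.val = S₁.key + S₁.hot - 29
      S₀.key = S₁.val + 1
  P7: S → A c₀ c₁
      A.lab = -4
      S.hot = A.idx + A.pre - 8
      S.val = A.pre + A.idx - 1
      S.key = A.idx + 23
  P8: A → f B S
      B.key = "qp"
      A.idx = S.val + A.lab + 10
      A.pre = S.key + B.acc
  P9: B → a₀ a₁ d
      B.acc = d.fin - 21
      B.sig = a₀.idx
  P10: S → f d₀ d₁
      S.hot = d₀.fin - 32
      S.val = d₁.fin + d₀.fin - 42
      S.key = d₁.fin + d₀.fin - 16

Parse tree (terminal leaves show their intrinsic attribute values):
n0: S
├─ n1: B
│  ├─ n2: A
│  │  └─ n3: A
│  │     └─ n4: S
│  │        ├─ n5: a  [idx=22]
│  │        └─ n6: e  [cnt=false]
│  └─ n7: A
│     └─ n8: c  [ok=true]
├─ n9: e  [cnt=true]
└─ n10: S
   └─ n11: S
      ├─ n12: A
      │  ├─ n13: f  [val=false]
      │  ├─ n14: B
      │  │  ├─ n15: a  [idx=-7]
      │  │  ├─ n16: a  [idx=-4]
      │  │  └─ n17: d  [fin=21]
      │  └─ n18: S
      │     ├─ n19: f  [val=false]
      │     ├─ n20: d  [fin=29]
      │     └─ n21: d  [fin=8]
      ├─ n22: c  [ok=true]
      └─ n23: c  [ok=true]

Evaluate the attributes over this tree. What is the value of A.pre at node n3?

1. n1.key = "qu"  ["qu"]
2. n2.lab = 20  [len(B.key) + 18]
3. n3.lab = -8  [A₀.lab * 3 - 68]
4. n5.idx = 22  [terminal]
5. n6.cnt = false  [terminal]
6. n4.hot = 1  [a.idx - 21]
7. n4.val = 16  [a.idx - 6]
8. n4.key = 3  [a.idx - 19]
9. n3.idx = 24  [S.val + 8]
10. n3.pre = 1  [A.lab * -2 - 15]
11. n2.idx = 0  [A₁.pre - 1]
12. n2.pre = 24  [24]
13. n7.lab = 19  [len(B.key) + 17]
14. n8.ok = true  [terminal]
15. n7.idx = 19  [19]
16. n7.pre = -5  [A.lab - 24]
17. n1.acc = 28  [28]
18. n1.sig = -5  [A₁.idx * -2 + 33]
19. n9.cnt = true  [terminal]
20. n12.lab = -4  [-4]
21. n13.val = false  [terminal]
22. n14.key = "qp"  ["qp"]
23. n15.idx = -7  [terminal]
24. n16.idx = -4  [terminal]
25. n17.fin = 21  [terminal]
26. n14.acc = 0  [d.fin - 21]
27. n14.sig = -7  [a₀.idx]
28. n19.val = false  [terminal]
29. n20.fin = 29  [terminal]
30. n21.fin = 8  [terminal]
31. n18.hot = -3  [d₀.fin - 32]
32. n18.val = -5  [d₁.fin + d₀.fin - 42]
33. n18.key = 21  [d₁.fin + d₀.fin - 16]
34. n12.idx = 1  [S.val + A.lab + 10]
35. n12.pre = 21  [S.key + B.acc]
36. n22.ok = true  [terminal]
37. n23.ok = true  [terminal]
38. n11.hot = 14  [A.idx + A.pre - 8]
39. n11.val = 21  [A.pre + A.idx - 1]
40. n11.key = 24  [A.idx + 23]
41. n10.hot = 11  [S₁.key - 13]
42. n10.val = 9  [S₁.key + S₁.hot - 29]
43. n10.key = 22  [S₁.val + 1]
44. n0.hot = 23  [S₁.hot + S₁.key - 10]
45. n0.val = 25  [B.acc - 3]
46. n0.key = -5  [B.acc * -2 + 51]

1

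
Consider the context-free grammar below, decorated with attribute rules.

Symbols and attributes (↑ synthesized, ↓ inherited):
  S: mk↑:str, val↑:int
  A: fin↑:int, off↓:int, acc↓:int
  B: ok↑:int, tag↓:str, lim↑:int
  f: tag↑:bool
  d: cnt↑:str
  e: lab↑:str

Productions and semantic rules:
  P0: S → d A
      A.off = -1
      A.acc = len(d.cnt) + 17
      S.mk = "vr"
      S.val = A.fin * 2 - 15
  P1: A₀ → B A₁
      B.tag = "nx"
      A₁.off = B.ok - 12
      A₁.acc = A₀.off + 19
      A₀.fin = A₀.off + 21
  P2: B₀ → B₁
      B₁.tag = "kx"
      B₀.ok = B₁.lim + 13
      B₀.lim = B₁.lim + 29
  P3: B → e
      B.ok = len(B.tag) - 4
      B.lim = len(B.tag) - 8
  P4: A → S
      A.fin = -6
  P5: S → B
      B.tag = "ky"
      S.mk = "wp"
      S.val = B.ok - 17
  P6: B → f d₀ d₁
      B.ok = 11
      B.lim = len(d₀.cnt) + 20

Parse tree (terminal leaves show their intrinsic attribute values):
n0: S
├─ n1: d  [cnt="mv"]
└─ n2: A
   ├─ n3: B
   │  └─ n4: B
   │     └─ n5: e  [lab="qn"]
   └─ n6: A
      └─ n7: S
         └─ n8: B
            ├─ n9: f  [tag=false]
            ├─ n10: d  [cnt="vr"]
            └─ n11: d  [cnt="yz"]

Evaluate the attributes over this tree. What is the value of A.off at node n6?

1. n1.cnt = "mv"  [terminal]
2. n2.off = -1  [-1]
3. n2.acc = 19  [len(d.cnt) + 17]
4. n3.tag = "nx"  ["nx"]
5. n4.tag = "kx"  ["kx"]
6. n5.lab = "qn"  [terminal]
7. n4.ok = -2  [len(B.tag) - 4]
8. n4.lim = -6  [len(B.tag) - 8]
9. n3.ok = 7  [B₁.lim + 13]
10. n3.lim = 23  [B₁.lim + 29]
11. n6.off = -5  [B.ok - 12]
12. n6.acc = 18  [A₀.off + 19]
13. n8.tag = "ky"  ["ky"]
14. n9.tag = false  [terminal]
15. n10.cnt = "vr"  [terminal]
16. n11.cnt = "yz"  [terminal]
17. n8.ok = 11  [11]
18. n8.lim = 22  [len(d₀.cnt) + 20]
19. n7.mk = "wp"  ["wp"]
20. n7.val = -6  [B.ok - 17]
21. n6.fin = -6  [-6]
22. n2.fin = 20  [A₀.off + 21]
23. n0.mk = "vr"  ["vr"]
24. n0.val = 25  [A.fin * 2 - 15]

-5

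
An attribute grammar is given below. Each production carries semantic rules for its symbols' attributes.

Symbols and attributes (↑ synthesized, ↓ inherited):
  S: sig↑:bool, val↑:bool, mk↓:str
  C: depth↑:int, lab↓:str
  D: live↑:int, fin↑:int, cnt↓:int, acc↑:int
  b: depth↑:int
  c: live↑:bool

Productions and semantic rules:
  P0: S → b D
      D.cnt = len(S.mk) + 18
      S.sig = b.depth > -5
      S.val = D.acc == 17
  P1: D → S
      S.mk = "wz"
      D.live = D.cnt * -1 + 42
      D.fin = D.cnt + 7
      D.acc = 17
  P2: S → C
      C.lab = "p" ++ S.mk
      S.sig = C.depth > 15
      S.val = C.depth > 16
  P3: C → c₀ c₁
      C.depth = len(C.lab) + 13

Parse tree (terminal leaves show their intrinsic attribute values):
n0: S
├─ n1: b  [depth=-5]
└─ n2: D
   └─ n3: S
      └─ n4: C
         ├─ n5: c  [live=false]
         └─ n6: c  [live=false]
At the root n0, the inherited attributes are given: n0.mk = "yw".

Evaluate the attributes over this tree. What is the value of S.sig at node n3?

1. n0.mk = "yw"  [given at root]
2. n1.depth = -5  [terminal]
3. n2.cnt = 20  [len(S.mk) + 18]
4. n3.mk = "wz"  ["wz"]
5. n4.lab = "pwz"  ["p" ++ S.mk]
6. n5.live = false  [terminal]
7. n6.live = false  [terminal]
8. n4.depth = 16  [len(C.lab) + 13]
9. n3.sig = true  [C.depth > 15]
10. n3.val = false  [C.depth > 16]
11. n2.live = 22  [D.cnt * -1 + 42]
12. n2.fin = 27  [D.cnt + 7]
13. n2.acc = 17  [17]
14. n0.sig = false  [b.depth > -5]
15. n0.val = true  [D.acc == 17]

true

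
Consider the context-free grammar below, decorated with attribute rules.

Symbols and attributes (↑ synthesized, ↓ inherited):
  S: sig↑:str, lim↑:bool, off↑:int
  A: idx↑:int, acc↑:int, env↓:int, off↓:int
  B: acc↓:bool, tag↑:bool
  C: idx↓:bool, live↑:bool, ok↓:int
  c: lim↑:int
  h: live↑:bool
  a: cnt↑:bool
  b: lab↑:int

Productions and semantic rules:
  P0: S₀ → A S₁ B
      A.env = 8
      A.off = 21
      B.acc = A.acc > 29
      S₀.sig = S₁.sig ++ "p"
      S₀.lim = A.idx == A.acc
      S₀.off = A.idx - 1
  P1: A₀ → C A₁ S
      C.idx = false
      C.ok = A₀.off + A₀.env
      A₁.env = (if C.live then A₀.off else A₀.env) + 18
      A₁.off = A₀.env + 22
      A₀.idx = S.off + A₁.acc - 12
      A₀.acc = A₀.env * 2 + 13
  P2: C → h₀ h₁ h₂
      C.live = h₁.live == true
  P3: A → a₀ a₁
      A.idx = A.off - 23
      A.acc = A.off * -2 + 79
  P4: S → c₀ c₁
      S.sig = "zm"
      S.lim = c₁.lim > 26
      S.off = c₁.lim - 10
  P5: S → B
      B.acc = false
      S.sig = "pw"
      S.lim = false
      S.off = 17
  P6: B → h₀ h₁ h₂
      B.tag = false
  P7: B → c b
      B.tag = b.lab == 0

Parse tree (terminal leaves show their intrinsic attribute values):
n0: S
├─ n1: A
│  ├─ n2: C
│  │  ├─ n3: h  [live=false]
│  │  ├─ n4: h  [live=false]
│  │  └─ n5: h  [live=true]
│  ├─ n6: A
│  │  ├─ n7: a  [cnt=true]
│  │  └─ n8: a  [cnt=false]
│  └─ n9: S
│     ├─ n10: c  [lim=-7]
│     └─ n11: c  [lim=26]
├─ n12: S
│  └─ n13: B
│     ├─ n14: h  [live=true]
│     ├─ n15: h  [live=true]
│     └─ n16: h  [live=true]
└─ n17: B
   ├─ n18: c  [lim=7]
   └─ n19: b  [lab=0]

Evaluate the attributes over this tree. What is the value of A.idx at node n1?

23

1. n1.env = 8  [8]
2. n1.off = 21  [21]
3. n2.idx = false  [false]
4. n2.ok = 29  [A₀.off + A₀.env]
5. n3.live = false  [terminal]
6. n4.live = false  [terminal]
7. n5.live = true  [terminal]
8. n2.live = false  [h₁.live == true]
9. n6.env = 26  [(if C.live then A₀.off else A₀.env) + 18]
10. n6.off = 30  [A₀.env + 22]
11. n7.cnt = true  [terminal]
12. n8.cnt = false  [terminal]
13. n6.idx = 7  [A.off - 23]
14. n6.acc = 19  [A.off * -2 + 79]
15. n10.lim = -7  [terminal]
16. n11.lim = 26  [terminal]
17. n9.sig = "zm"  ["zm"]
18. n9.lim = false  [c₁.lim > 26]
19. n9.off = 16  [c₁.lim - 10]
20. n1.idx = 23  [S.off + A₁.acc - 12]
21. n1.acc = 29  [A₀.env * 2 + 13]
22. n13.acc = false  [false]
23. n14.live = true  [terminal]
24. n15.live = true  [terminal]
25. n16.live = true  [terminal]
26. n13.tag = false  [false]
27. n12.sig = "pw"  ["pw"]
28. n12.lim = false  [false]
29. n12.off = 17  [17]
30. n17.acc = false  [A.acc > 29]
31. n18.lim = 7  [terminal]
32. n19.lab = 0  [terminal]
33. n17.tag = true  [b.lab == 0]
34. n0.sig = "pwp"  [S₁.sig ++ "p"]
35. n0.lim = false  [A.idx == A.acc]
36. n0.off = 22  [A.idx - 1]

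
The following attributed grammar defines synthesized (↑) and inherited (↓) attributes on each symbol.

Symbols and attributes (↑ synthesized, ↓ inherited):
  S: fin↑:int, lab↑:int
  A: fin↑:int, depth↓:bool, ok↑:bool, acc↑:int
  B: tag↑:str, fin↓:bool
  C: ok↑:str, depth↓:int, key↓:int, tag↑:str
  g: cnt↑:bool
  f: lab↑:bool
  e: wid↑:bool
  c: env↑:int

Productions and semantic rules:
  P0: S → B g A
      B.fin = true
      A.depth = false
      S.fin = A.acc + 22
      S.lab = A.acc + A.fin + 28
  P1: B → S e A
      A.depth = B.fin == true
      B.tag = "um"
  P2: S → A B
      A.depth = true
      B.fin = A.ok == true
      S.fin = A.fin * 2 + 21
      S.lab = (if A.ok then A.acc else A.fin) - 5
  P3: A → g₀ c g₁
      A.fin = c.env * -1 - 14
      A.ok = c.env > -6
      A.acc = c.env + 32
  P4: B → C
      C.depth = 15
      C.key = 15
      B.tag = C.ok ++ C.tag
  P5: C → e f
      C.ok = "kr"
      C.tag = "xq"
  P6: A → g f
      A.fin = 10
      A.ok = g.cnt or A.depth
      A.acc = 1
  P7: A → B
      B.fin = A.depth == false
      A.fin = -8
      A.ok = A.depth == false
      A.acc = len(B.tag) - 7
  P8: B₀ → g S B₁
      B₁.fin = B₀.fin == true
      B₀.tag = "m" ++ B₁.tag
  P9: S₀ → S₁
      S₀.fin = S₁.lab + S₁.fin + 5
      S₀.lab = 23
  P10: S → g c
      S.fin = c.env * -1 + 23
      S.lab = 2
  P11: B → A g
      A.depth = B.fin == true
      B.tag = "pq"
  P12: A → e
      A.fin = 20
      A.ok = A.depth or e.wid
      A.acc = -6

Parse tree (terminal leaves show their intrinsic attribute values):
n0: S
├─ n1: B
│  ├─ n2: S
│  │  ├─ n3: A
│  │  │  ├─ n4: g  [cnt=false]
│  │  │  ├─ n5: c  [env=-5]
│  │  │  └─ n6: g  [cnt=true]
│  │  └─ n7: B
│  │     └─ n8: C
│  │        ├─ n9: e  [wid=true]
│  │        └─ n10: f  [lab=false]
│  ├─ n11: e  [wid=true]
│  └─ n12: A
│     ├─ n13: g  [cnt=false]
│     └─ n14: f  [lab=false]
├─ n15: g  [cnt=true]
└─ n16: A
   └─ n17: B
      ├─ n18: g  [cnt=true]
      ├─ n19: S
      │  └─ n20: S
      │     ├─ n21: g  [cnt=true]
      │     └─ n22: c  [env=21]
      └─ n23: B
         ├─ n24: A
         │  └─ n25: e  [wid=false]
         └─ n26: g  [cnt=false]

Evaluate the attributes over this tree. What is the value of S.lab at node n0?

16

1. n1.fin = true  [true]
2. n3.depth = true  [true]
3. n4.cnt = false  [terminal]
4. n5.env = -5  [terminal]
5. n6.cnt = true  [terminal]
6. n3.fin = -9  [c.env * -1 - 14]
7. n3.ok = true  [c.env > -6]
8. n3.acc = 27  [c.env + 32]
9. n7.fin = true  [A.ok == true]
10. n8.depth = 15  [15]
11. n8.key = 15  [15]
12. n9.wid = true  [terminal]
13. n10.lab = false  [terminal]
14. n8.ok = "kr"  ["kr"]
15. n8.tag = "xq"  ["xq"]
16. n7.tag = "krxq"  [C.ok ++ C.tag]
17. n2.fin = 3  [A.fin * 2 + 21]
18. n2.lab = 22  [(if A.ok then A.acc else A.fin) - 5]
19. n11.wid = true  [terminal]
20. n12.depth = true  [B.fin == true]
21. n13.cnt = false  [terminal]
22. n14.lab = false  [terminal]
23. n12.fin = 10  [10]
24. n12.ok = true  [g.cnt or A.depth]
25. n12.acc = 1  [1]
26. n1.tag = "um"  ["um"]
27. n15.cnt = true  [terminal]
28. n16.depth = false  [false]
29. n17.fin = true  [A.depth == false]
30. n18.cnt = true  [terminal]
31. n21.cnt = true  [terminal]
32. n22.env = 21  [terminal]
33. n20.fin = 2  [c.env * -1 + 23]
34. n20.lab = 2  [2]
35. n19.fin = 9  [S₁.lab + S₁.fin + 5]
36. n19.lab = 23  [23]
37. n23.fin = true  [B₀.fin == true]
38. n24.depth = true  [B.fin == true]
39. n25.wid = false  [terminal]
40. n24.fin = 20  [20]
41. n24.ok = true  [A.depth or e.wid]
42. n24.acc = -6  [-6]
43. n26.cnt = false  [terminal]
44. n23.tag = "pq"  ["pq"]
45. n17.tag = "mpq"  ["m" ++ B₁.tag]
46. n16.fin = -8  [-8]
47. n16.ok = true  [A.depth == false]
48. n16.acc = -4  [len(B.tag) - 7]
49. n0.fin = 18  [A.acc + 22]
50. n0.lab = 16  [A.acc + A.fin + 28]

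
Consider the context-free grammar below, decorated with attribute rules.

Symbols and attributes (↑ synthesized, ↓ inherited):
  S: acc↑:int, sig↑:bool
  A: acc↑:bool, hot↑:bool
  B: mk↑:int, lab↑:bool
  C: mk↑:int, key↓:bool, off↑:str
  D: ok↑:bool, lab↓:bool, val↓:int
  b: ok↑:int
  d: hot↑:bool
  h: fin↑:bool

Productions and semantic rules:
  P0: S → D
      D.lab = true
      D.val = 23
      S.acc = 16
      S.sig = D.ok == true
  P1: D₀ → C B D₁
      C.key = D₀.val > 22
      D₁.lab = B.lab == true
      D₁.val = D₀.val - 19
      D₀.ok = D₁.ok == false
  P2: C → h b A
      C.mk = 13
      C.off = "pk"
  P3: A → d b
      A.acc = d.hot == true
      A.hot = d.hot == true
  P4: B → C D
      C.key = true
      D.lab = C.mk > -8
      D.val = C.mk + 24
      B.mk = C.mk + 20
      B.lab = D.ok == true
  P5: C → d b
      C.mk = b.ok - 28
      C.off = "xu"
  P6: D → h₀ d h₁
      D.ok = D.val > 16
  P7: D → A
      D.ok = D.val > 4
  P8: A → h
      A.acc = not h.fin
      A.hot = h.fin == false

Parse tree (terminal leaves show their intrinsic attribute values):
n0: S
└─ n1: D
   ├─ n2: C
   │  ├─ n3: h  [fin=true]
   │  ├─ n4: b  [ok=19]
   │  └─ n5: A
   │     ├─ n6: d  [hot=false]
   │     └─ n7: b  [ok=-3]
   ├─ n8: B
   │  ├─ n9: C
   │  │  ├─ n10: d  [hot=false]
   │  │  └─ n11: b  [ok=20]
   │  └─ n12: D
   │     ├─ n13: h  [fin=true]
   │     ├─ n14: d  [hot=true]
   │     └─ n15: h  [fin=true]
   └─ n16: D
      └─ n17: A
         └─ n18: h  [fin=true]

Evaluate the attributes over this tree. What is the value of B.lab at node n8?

false

1. n1.lab = true  [true]
2. n1.val = 23  [23]
3. n2.key = true  [D₀.val > 22]
4. n3.fin = true  [terminal]
5. n4.ok = 19  [terminal]
6. n6.hot = false  [terminal]
7. n7.ok = -3  [terminal]
8. n5.acc = false  [d.hot == true]
9. n5.hot = false  [d.hot == true]
10. n2.mk = 13  [13]
11. n2.off = "pk"  ["pk"]
12. n9.key = true  [true]
13. n10.hot = false  [terminal]
14. n11.ok = 20  [terminal]
15. n9.mk = -8  [b.ok - 28]
16. n9.off = "xu"  ["xu"]
17. n12.lab = false  [C.mk > -8]
18. n12.val = 16  [C.mk + 24]
19. n13.fin = true  [terminal]
20. n14.hot = true  [terminal]
21. n15.fin = true  [terminal]
22. n12.ok = false  [D.val > 16]
23. n8.mk = 12  [C.mk + 20]
24. n8.lab = false  [D.ok == true]
25. n16.lab = false  [B.lab == true]
26. n16.val = 4  [D₀.val - 19]
27. n18.fin = true  [terminal]
28. n17.acc = false  [not h.fin]
29. n17.hot = false  [h.fin == false]
30. n16.ok = false  [D.val > 4]
31. n1.ok = true  [D₁.ok == false]
32. n0.acc = 16  [16]
33. n0.sig = true  [D.ok == true]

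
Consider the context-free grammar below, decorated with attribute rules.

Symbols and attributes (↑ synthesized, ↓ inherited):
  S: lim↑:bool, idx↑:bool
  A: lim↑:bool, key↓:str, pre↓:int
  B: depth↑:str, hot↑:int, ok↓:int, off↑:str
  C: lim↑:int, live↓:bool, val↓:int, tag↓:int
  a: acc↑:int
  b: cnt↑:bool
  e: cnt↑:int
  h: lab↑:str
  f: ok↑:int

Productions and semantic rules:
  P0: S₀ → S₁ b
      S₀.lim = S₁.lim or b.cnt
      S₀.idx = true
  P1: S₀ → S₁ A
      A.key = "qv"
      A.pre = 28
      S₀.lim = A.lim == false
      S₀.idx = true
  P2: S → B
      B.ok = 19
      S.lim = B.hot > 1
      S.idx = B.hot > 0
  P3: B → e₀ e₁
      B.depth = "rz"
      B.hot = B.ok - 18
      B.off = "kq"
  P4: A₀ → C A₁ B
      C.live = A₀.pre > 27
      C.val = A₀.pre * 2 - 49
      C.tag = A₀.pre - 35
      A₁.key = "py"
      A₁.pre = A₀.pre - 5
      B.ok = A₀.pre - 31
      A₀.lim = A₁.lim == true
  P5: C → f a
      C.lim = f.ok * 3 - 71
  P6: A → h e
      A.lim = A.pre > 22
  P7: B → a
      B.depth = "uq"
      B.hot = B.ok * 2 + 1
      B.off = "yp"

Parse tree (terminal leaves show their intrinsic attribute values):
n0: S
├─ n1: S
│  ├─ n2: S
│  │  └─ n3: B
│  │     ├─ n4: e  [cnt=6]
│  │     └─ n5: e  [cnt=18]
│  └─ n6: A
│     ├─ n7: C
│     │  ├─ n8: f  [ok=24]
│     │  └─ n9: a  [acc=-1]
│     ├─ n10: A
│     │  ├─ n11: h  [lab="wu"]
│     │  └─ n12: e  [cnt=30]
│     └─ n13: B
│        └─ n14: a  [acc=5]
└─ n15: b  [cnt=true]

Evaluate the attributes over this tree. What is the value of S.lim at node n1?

1. n3.ok = 19  [19]
2. n4.cnt = 6  [terminal]
3. n5.cnt = 18  [terminal]
4. n3.depth = "rz"  ["rz"]
5. n3.hot = 1  [B.ok - 18]
6. n3.off = "kq"  ["kq"]
7. n2.lim = false  [B.hot > 1]
8. n2.idx = true  [B.hot > 0]
9. n6.key = "qv"  ["qv"]
10. n6.pre = 28  [28]
11. n7.live = true  [A₀.pre > 27]
12. n7.val = 7  [A₀.pre * 2 - 49]
13. n7.tag = -7  [A₀.pre - 35]
14. n8.ok = 24  [terminal]
15. n9.acc = -1  [terminal]
16. n7.lim = 1  [f.ok * 3 - 71]
17. n10.key = "py"  ["py"]
18. n10.pre = 23  [A₀.pre - 5]
19. n11.lab = "wu"  [terminal]
20. n12.cnt = 30  [terminal]
21. n10.lim = true  [A.pre > 22]
22. n13.ok = -3  [A₀.pre - 31]
23. n14.acc = 5  [terminal]
24. n13.depth = "uq"  ["uq"]
25. n13.hot = -5  [B.ok * 2 + 1]
26. n13.off = "yp"  ["yp"]
27. n6.lim = true  [A₁.lim == true]
28. n1.lim = false  [A.lim == false]
29. n1.idx = true  [true]
30. n15.cnt = true  [terminal]
31. n0.lim = true  [S₁.lim or b.cnt]
32. n0.idx = true  [true]

false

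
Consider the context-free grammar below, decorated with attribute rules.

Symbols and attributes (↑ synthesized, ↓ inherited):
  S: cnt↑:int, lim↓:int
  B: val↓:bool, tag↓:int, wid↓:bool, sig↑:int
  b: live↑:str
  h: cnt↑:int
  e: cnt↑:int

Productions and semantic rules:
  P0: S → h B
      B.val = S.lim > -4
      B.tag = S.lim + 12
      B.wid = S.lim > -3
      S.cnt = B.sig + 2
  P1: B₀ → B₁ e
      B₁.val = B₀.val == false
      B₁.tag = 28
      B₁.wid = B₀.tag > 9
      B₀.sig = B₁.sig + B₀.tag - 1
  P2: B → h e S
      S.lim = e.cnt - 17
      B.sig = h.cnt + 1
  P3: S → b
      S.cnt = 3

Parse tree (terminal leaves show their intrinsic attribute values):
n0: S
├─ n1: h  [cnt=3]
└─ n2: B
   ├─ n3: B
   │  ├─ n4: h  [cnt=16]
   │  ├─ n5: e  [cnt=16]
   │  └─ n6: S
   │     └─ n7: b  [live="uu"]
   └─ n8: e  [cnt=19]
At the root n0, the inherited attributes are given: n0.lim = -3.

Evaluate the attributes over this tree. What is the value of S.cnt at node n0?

27

1. n0.lim = -3  [given at root]
2. n1.cnt = 3  [terminal]
3. n2.val = true  [S.lim > -4]
4. n2.tag = 9  [S.lim + 12]
5. n2.wid = false  [S.lim > -3]
6. n3.val = false  [B₀.val == false]
7. n3.tag = 28  [28]
8. n3.wid = false  [B₀.tag > 9]
9. n4.cnt = 16  [terminal]
10. n5.cnt = 16  [terminal]
11. n6.lim = -1  [e.cnt - 17]
12. n7.live = "uu"  [terminal]
13. n6.cnt = 3  [3]
14. n3.sig = 17  [h.cnt + 1]
15. n8.cnt = 19  [terminal]
16. n2.sig = 25  [B₁.sig + B₀.tag - 1]
17. n0.cnt = 27  [B.sig + 2]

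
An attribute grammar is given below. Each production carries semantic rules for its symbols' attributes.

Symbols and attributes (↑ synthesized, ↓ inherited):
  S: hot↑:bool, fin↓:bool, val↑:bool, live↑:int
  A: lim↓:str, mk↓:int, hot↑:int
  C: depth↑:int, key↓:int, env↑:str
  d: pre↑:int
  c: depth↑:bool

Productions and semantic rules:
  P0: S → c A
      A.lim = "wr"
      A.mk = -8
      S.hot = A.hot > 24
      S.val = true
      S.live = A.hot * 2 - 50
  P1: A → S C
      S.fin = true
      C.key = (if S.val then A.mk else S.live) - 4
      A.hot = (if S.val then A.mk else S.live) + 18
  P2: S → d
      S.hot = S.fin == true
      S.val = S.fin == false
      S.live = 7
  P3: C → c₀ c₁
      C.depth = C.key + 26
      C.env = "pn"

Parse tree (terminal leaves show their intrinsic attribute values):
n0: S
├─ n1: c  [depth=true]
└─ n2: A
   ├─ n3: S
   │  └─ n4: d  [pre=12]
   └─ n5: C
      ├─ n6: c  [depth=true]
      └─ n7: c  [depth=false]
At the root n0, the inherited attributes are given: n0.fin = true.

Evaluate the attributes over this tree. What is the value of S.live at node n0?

1. n0.fin = true  [given at root]
2. n1.depth = true  [terminal]
3. n2.lim = "wr"  ["wr"]
4. n2.mk = -8  [-8]
5. n3.fin = true  [true]
6. n4.pre = 12  [terminal]
7. n3.hot = true  [S.fin == true]
8. n3.val = false  [S.fin == false]
9. n3.live = 7  [7]
10. n5.key = 3  [(if S.val then A.mk else S.live) - 4]
11. n6.depth = true  [terminal]
12. n7.depth = false  [terminal]
13. n5.depth = 29  [C.key + 26]
14. n5.env = "pn"  ["pn"]
15. n2.hot = 25  [(if S.val then A.mk else S.live) + 18]
16. n0.hot = true  [A.hot > 24]
17. n0.val = true  [true]
18. n0.live = 0  [A.hot * 2 - 50]

0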